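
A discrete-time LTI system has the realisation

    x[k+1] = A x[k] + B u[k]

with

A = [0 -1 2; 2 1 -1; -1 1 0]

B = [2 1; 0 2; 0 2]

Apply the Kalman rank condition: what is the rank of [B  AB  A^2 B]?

AB = [[0, 2], [4, 2], [-2, 1]]
A^2B = [[-8, 0], [6, 5], [4, 0]]
Controllability matrix C = [B  AB  A^2B] = [[2, 1, 0, 2, -8, 0], [0, 2, 4, 2, 6, 5], [0, 2, -2, 1, 4, 0]]
Take the 3×3 submatrix of C formed by columns 1, 2, 3: [[2, 1, 0], [0, 2, 4], [0, 2, -2]]. Its determinant is 2·(2·(-2) - 4·2) - 1·(0·(-2) - 4·0) + 0·(0·2 - 2·0) = 2·(-12) - 1·0 + 0·0 = -24 ≠ 0.
So rank(C) ≥ 3; since C has 3 rows, rank(C) = 3.
rank(C) = 3 = n, so the pair (A, B) is completely controllable.

3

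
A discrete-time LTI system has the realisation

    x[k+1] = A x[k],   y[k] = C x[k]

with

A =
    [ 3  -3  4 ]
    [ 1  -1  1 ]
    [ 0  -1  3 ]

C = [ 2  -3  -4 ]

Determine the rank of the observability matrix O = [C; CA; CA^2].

3

CA = [[3, 1, -7]]
CA^2 = [[10, -3, -8]]
Observability matrix O = [C; CA; CA^2] = [[2, -3, -4], [3, 1, -7], [10, -3, -8]]
det(O) = 2·(1·(-8) - (-7)·(-3)) - (-3)·(3·(-8) - (-7)·10) + (-4)·(3·(-3) - 1·10) = 2·(-29) - (-3)·46 + (-4)·(-19) = 156 ≠ 0, so rank(O) = 3.
rank(O) = 3 = n, so the pair (A, C) is completely observable.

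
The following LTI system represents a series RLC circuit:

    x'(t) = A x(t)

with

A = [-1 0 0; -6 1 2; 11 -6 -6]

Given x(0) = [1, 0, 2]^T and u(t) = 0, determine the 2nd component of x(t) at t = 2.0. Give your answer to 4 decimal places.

-0.4364

det(sI - A) = s^3 - (tr A)s^2 + (M11 + M22 + M33)s - det A, where Mii is the 2×2 principal minor of A obtained by deleting row i and column i.
tr A = (-1) + 1 + (-6) = -6; M11 = 1·(-6) - 2·(-6) = -6 - (-12) = 6; M22 = (-1)·(-6) - 0·11 = 6 - 0 = 6; M33 = (-1)·1 - 0·(-6) = -1 - 0 = -1; sum of minors = 11.
det A = (-1)·(1·(-6) - 2·(-6)) - 0·((-6)·(-6) - 2·11) + 0·((-6)·(-6) - 1·11) = (-1)·6 - 0·14 + 0·25 = -6.
So p(s) = det(sI - A) = s^3 + 6s^2 + 11s + 6.
Rational-root test: any integer root divides 6. Testing small divisors, s = -1 works: p(-1) = -1 + 6 + (-11) + 6 = 0, so (s + 1) is a factor.
Dividing, p(s) = (s + 1)(s^2 + 5s + 6).
Factor s^2 + 5s + 6: two numbers with sum -5 and product 6 are -2 and -3, so s^2 + 5s + 6 = (s + 2)(s + 3).
Hence p(s) = (s + 1) (s + 2) (s + 3), with roots -3, -2, -1.
The eigenvalues -3, -2, -1 are distinct and real, so A is diagonalisable and x(t) = e^{At} x(0) = V diag(e^{λ_i t}) V^{-1} x(0), where the columns of V are the eigenvectors.
λ = -3: A - (-3)I = [[2, 0, 0], [-6, 4, 2], [11, -6, -3]]. v must be orthogonal to every row; (row 1) × (row 2) = [0, -4, 8], so take v_1 = [0, -1, 2]^T.
λ = -2: A - (-2)I = [[1, 0, 0], [-6, 3, 2], [11, -6, -4]]. v must be orthogonal to every row; (row 1) × (row 2) = [0, -2, 3], so take v_2 = [0, 2, -3]^T.
λ = -1: A - (-1)I = [[0, 0, 0], [-6, 2, 2], [11, -6, -5]]. v must be orthogonal to every row; (row 2) × (row 3) = [2, -8, 14], so take v_3 = [1, -4, 7]^T.
V = [v_1 v_2 v_3] = [[0, 0, 1], [-1, 2, -4], [2, -3, 7]] has det V = -1, so V^{-1} = adj(V)/det V = [[-2, 3, 2], [1, 2, 1], [1, 0, 0]].
Modal coordinates z(0) = V^{-1} x(0): (-2)·1 + 3·0 + 2·2 = 2; 1·1 + 2·0 + 1·2 = 3; 1·1 + 0·0 + 0·2 = 1; so z(0) = [2, 3, 1]^T.
x_2(t) = Σ_i (v_i)_2 · z_i(0) · e^{λ_i t} (row 2 of V times the modal terms).
x_2(2.0) = (-1)·2·e^{-3·2.0} + 2·3·e^{-2·2.0} + (-4)·1·e^{-1·2.0} = (-2)·0.002479 + 6·0.018316 + (-4)·0.135335 = -0.4364.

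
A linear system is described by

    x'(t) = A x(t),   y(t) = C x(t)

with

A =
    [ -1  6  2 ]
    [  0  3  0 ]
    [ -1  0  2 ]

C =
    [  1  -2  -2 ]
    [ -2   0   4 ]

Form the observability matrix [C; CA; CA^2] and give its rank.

CA = [[1, 0, -2], [-2, -12, 4]]
CA^2 = [[1, 6, -2], [-2, -48, 4]]
Observability matrix O = [C; CA; CA^2] = [[1, -2, -2], [-2, 0, 4], [1, 0, -2], [-2, -12, 4], [1, 6, -2], [-2, -48, 4]]
The columns c1, c2, c3 of O are linearly dependent: 2·c1 + c3 = 0 (check each entry), so rank(O) ≤ 2.
The 2×2 minor from rows 1, 2, columns 1, 2 is 1·0 - (-2)·(-2) = 0 - 4 = -4 ≠ 0, so rank(O) = 2.
rank(O) = 2 < n = 3, so the pair (A, C) is not completely observable.

2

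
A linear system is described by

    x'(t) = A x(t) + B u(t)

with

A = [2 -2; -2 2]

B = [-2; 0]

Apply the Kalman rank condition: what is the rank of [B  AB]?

AB = [[-4], [4]]
Controllability matrix C = [B  AB] = [[-2, -4], [0, 4]]
det(C) = (-2)·4 - (-4)·0 = -8 - 0 = -8 ≠ 0, so rank(C) = 2.
rank(C) = 2 = n, so the pair (A, B) is completely controllable.

2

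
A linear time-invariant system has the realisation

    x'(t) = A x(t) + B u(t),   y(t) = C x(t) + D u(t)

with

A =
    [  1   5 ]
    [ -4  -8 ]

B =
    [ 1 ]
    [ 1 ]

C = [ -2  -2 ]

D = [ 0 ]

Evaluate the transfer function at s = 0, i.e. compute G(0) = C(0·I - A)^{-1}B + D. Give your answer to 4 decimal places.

-1.3333

G(0) = C(-A)^{-1}B + D = -C A^{-1} B + D.
det A = 12, so A^{-1} = (1/12)·adj(A) = [[-2/3, -5/12], [1/3, 1/12]]
A^{-1} B = [-13/12, 5/12]^T
C A^{-1} B = 4/3
G(0) = D - C A^{-1} B = 0 - (4/3) = -4/3 ≈ -1.3333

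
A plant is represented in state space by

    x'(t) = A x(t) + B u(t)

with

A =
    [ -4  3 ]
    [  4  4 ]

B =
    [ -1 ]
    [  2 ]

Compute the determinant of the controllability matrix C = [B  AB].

AB = [[10], [4]]
Controllability matrix C = [B  AB] = [[-1, 10], [2, 4]]
det(C) = (-1)·4 - 10·2 = -4 - 20 = -24
Since det(C) ≠ 0, rank(C) = 2 and the system is completely controllable.

-24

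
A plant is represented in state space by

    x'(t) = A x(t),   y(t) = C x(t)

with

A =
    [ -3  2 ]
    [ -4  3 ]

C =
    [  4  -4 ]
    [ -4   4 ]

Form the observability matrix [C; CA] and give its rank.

CA = [[4, -4], [-4, 4]]
Observability matrix O = [C; CA] = [[4, -4], [-4, 4], [4, -4], [-4, 4]]
Every row of O is a scalar multiple of row 1 = [4, -4] (multipliers 1, -1, 1, -1), so the rows span a one-dimensional space.
O ≠ 0, hence rank(O) = 1.
rank(O) = 1 < n = 2, so the pair (A, C) is not completely observable.

1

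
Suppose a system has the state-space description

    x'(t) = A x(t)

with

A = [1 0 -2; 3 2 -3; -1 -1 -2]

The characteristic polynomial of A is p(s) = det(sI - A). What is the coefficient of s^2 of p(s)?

-1

Expand det(sI - A) for the 3×3 matrix.
p(s) = s^3 - s^2 - 9s + 5.
(Check: constant term = det(-A) = (-1)^3 det A = 5; coefficient of s^2 = -tr A = -1.)
The coefficient of s^2 is -1.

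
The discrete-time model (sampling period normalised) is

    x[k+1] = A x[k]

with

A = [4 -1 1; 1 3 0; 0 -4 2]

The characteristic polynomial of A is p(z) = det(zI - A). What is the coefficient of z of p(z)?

27

Expand det(zI - A) for the 3×3 matrix.
p(z) = z^3 - 9z^2 + 27z - 22.
(Check: constant term = det(-A) = (-1)^3 det A = -22; coefficient of z^2 = -tr A = -9.)
The coefficient of z is 27.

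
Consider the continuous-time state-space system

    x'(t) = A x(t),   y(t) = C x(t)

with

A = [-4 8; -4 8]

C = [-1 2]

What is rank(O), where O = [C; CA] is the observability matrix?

1

CA = [[-4, 8]]
Observability matrix O = [C; CA] = [[-1, 2], [-4, 8]]
Every row of O is a scalar multiple of row 1 = [-1, 2] (multipliers 1, 4), so the rows span a one-dimensional space.
O ≠ 0, hence rank(O) = 1.
rank(O) = 1 < n = 2, so the pair (A, C) is not completely observable.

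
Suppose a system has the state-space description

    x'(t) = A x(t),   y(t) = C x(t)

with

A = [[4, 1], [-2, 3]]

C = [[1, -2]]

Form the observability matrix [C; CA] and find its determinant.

11

CA = [[8, -5]]
Observability matrix O = [C; CA] = [[1, -2], [8, -5]]
det(O) = 1·(-5) - (-2)·8 = -5 - (-16) = 11
Since det(O) ≠ 0, rank(O) = 2 and the system is completely observable.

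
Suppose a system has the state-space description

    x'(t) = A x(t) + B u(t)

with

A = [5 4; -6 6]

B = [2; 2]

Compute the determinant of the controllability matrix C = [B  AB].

-36

AB = [[18], [0]]
Controllability matrix C = [B  AB] = [[2, 18], [2, 0]]
det(C) = 2·0 - 18·2 = 0 - 36 = -36
Since det(C) ≠ 0, rank(C) = 2 and the system is completely controllable.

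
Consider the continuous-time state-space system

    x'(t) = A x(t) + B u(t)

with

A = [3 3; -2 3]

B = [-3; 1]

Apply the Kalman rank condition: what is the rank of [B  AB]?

AB = [[-6], [9]]
Controllability matrix C = [B  AB] = [[-3, -6], [1, 9]]
det(C) = (-3)·9 - (-6)·1 = -27 - (-6) = -21 ≠ 0, so rank(C) = 2.
rank(C) = 2 = n, so the pair (A, B) is completely controllable.

2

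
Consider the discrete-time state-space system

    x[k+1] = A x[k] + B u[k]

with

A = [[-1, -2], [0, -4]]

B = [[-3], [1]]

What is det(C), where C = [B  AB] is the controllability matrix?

11

AB = [[1], [-4]]
Controllability matrix C = [B  AB] = [[-3, 1], [1, -4]]
det(C) = (-3)·(-4) - 1·1 = 12 - 1 = 11
Since det(C) ≠ 0, rank(C) = 2 and the system is completely controllable.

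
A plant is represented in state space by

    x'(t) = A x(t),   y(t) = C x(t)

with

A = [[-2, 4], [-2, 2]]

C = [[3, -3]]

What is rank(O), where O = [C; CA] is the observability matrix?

CA = [[0, 6]]
Observability matrix O = [C; CA] = [[3, -3], [0, 6]]
det(O) = 3·6 - (-3)·0 = 18 - 0 = 18 ≠ 0, so rank(O) = 2.
rank(O) = 2 = n, so the pair (A, C) is completely observable.

2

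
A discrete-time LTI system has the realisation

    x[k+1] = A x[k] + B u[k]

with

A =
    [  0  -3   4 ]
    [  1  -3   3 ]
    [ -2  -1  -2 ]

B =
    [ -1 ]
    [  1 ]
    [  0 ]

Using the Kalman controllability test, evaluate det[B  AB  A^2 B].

AB = [[-3], [-4], [1]]
A^2B = [[16], [12], [8]]
Controllability matrix C = [B  AB  A^2B] = [[-1, -3, 16], [1, -4, 12], [0, 1, 8]]
Expanding along the first row, det(C) = (-1)·((-4)·8 - 12·1) - (-3)·(1·8 - 12·0) + 16·(1·1 - (-4)·0) = (-1)·(-44) - (-3)·8 + 16·1 = 84
Since det(C) ≠ 0, rank(C) = 3 and the system is completely controllable.

84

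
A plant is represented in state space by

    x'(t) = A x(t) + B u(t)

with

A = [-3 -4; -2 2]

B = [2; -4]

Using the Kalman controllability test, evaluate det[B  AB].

AB = [[10], [-12]]
Controllability matrix C = [B  AB] = [[2, 10], [-4, -12]]
det(C) = 2·(-12) - 10·(-4) = -24 - (-40) = 16
Since det(C) ≠ 0, rank(C) = 2 and the system is completely controllable.

16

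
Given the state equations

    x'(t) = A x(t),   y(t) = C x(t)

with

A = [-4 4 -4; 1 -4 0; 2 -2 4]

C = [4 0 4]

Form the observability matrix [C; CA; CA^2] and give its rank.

CA = [[-8, 8, 0]]
CA^2 = [[40, -64, 32]]
Observability matrix O = [C; CA; CA^2] = [[4, 0, 4], [-8, 8, 0], [40, -64, 32]]
det(O) = 4·(8·32 - 0·(-64)) - 0·((-8)·32 - 0·40) + 4·((-8)·(-64) - 8·40) = 4·256 - 0·(-256) + 4·192 = 1792 ≠ 0, so rank(O) = 3.
rank(O) = 3 = n, so the pair (A, C) is completely observable.

3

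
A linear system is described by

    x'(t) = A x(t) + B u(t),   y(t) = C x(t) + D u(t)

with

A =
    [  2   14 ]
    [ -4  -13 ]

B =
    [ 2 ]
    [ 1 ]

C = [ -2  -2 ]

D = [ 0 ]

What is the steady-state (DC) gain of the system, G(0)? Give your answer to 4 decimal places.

-2.0000

G(0) = C(-A)^{-1}B + D = -C A^{-1} B + D.
det A = 30, so A^{-1} = (1/30)·adj(A) = [[-13/30, -7/15], [2/15, 1/15]]
A^{-1} B = [-4/3, 1/3]^T
C A^{-1} B = 2
G(0) = D - C A^{-1} B = 0 - (2) = -2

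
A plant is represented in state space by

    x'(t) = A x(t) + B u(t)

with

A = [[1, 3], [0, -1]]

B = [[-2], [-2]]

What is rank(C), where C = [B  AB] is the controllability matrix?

2

AB = [[-8], [2]]
Controllability matrix C = [B  AB] = [[-2, -8], [-2, 2]]
det(C) = (-2)·2 - (-8)·(-2) = -4 - 16 = -20 ≠ 0, so rank(C) = 2.
rank(C) = 2 = n, so the pair (A, B) is completely controllable.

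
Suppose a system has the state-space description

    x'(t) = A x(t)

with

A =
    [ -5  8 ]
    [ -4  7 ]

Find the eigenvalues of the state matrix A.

-1, 3

det(sI - A) = s^2 - (tr A)s + det A, with tr A = (-5) + 7 = 2 and det A = (-5)·7 - 8·(-4) = -35 - (-32) = -3.
So p(s) = det(sI - A) = s^2 - 2s - 3.
Factor s^2 - 2s - 3: two numbers with sum 2 and product -3 are 3 and -1, so s^2 - 2s - 3 = (s - 3)(s + 1).
Hence p(s) = (s - 3) (s + 1), with roots -1, 3.
At least one eigenvalue has non-negative real part, so the system is not asymptotically stable.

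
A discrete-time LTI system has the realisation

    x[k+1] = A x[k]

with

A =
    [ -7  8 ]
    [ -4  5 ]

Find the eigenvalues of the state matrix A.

det(zI - A) = z^2 - (tr A)z + det A, with tr A = (-7) + 5 = -2 and det A = (-7)·5 - 8·(-4) = -35 - (-32) = -3.
So p(z) = det(zI - A) = z^2 + 2z - 3.
Factor z^2 + 2z - 3: two numbers with sum -2 and product -3 are 1 and -3, so z^2 + 2z - 3 = (z - 1)(z + 3).
Hence p(z) = (z - 1) (z + 3), with roots -3, 1.

-3, 1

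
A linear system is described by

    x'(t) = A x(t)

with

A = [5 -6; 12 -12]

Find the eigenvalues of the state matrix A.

det(sI - A) = s^2 - (tr A)s + det A, with tr A = 5 + (-12) = -7 and det A = 5·(-12) - (-6)·12 = -60 - (-72) = 12.
So p(s) = det(sI - A) = s^2 + 7s + 12.
Factor s^2 + 7s + 12: two numbers with sum -7 and product 12 are -3 and -4, so s^2 + 7s + 12 = (s + 3)(s + 4).
Hence p(s) = (s + 3) (s + 4), with roots -4, -3.
All eigenvalues have negative real part, so the system is asymptotically stable.

-4, -3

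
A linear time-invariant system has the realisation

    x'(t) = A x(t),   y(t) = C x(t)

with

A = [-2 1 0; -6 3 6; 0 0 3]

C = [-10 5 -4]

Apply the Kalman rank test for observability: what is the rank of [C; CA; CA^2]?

CA = [[-10, 5, 18]]
CA^2 = [[-10, 5, 84]]
Observability matrix O = [C; CA; CA^2] = [[-10, 5, -4], [-10, 5, 18], [-10, 5, 84]]
The columns c1, c2, c3 of O are linearly dependent: c1 + 2·c2 = 0 (check each entry), so rank(O) ≤ 2.
The 2×2 minor from rows 1, 2, columns 1, 3 is (-10)·18 - (-4)·(-10) = -180 - 40 = -220 ≠ 0, so rank(O) = 2.
rank(O) = 2 < n = 3, so the pair (A, C) is not completely observable.

2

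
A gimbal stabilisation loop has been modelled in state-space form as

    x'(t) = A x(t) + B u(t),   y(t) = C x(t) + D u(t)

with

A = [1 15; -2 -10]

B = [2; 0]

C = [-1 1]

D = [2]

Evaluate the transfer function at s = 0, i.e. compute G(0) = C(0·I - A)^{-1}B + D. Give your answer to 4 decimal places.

0.8000

G(0) = C(-A)^{-1}B + D = -C A^{-1} B + D.
det A = 20, so A^{-1} = (1/20)·adj(A) = [[-1/2, -3/4], [1/10, 1/20]]
A^{-1} B = [-1, 1/5]^T
C A^{-1} B = 6/5
G(0) = D - C A^{-1} B = 2 - (6/5) = 4/5 ≈ 0.8000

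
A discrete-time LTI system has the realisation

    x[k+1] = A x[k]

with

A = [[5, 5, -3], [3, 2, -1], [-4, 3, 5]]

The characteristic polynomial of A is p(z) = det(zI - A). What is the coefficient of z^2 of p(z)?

-12

Expand det(zI - A) for the 3×3 matrix.
p(z) = z^3 - 12z^2 + 21z + 41.
(Check: constant term = det(-A) = (-1)^3 det A = 41; coefficient of z^2 = -tr A = -12.)
The coefficient of z^2 is -12.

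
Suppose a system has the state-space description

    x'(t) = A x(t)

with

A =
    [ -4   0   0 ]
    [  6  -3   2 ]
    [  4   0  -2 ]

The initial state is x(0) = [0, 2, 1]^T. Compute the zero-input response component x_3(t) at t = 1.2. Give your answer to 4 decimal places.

det(sI - A) = s^3 - (tr A)s^2 + (M11 + M22 + M33)s - det A, where Mii is the 2×2 principal minor of A obtained by deleting row i and column i.
tr A = (-4) + (-3) + (-2) = -9; M11 = (-3)·(-2) - 2·0 = 6 - 0 = 6; M22 = (-4)·(-2) - 0·4 = 8 - 0 = 8; M33 = (-4)·(-3) - 0·6 = 12 - 0 = 12; sum of minors = 26.
det A = (-4)·((-3)·(-2) - 2·0) - 0·(6·(-2) - 2·4) + 0·(6·0 - (-3)·4) = (-4)·6 - 0·(-20) + 0·12 = -24.
So p(s) = det(sI - A) = s^3 + 9s^2 + 26s + 24.
Rational-root test: any integer root divides 24. Testing small divisors, s = -2 works: p(-2) = -8 + 36 + (-52) + 24 = 0, so (s + 2) is a factor.
Dividing, p(s) = (s + 2)(s^2 + 7s + 12).
Factor s^2 + 7s + 12: two numbers with sum -7 and product 12 are -3 and -4, so s^2 + 7s + 12 = (s + 3)(s + 4).
Hence p(s) = (s + 2) (s + 3) (s + 4), with roots -4, -3, -2.
The eigenvalues -4, -3, -2 are distinct and real, so A is diagonalisable and x(t) = e^{At} x(0) = V diag(e^{λ_i t}) V^{-1} x(0), where the columns of V are the eigenvectors.
λ = -4: A - (-4)I = [[0, 0, 0], [6, 1, 2], [4, 0, 2]]. v must be orthogonal to every row; (row 2) × (row 3) = [2, -4, -4], so take v_1 = [1, -2, -2]^T.
λ = -3: A - (-3)I = [[-1, 0, 0], [6, 0, 2], [4, 0, 1]]. v must be orthogonal to every row; (row 1) × (row 2) = [0, 2, 0], so take v_2 = [0, 1, 0]^T.
λ = -2: A - (-2)I = [[-2, 0, 0], [6, -1, 2], [4, 0, 0]]. v must be orthogonal to every row; (row 1) × (row 2) = [0, 4, 2], so take v_3 = [0, 2, 1]^T.
V = [v_1 v_2 v_3] = [[1, 0, 0], [-2, 1, 2], [-2, 0, 1]] has det V = 1, so V^{-1} = adj(V)/det V = [[1, 0, 0], [-2, 1, -2], [2, 0, 1]].
Modal coordinates z(0) = V^{-1} x(0): 1·0 + 0·2 + 0·1 = 0; (-2)·0 + 1·2 + (-2)·1 = 0; 2·0 + 0·2 + 1·1 = 1; so z(0) = [0, 0, 1]^T.
x_3(t) = Σ_i (v_i)_3 · z_i(0) · e^{λ_i t} (row 3 of V times the modal terms).
x_3(1.2) = (-2)·0·e^{-4·1.2} + 0·0·e^{-3·1.2} + 1·1·e^{-2·1.2} = 0·0.008230 + 0·0.027324 + 1·0.090718 = 0.0907.

0.0907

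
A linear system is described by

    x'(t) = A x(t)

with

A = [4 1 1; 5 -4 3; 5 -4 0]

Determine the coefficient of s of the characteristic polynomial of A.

-14

Expand det(sI - A) for the 3×3 matrix.
p(s) = s^3 - 14s - 63.
(Check: constant term = det(-A) = (-1)^3 det A = -63; coefficient of s^2 = -tr A = 0.)
The coefficient of s is -14.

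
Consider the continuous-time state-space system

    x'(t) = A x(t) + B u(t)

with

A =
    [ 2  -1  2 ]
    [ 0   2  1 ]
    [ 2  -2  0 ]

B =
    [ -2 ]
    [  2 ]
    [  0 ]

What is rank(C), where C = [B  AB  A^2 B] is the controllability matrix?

AB = [[-6], [4], [-8]]
A^2B = [[-32], [0], [-20]]
Controllability matrix C = [B  AB  A^2B] = [[-2, -6, -32], [2, 4, 0], [0, -8, -20]]
det(C) = (-2)·(4·(-20) - 0·(-8)) - (-6)·(2·(-20) - 0·0) + (-32)·(2·(-8) - 4·0) = (-2)·(-80) - (-6)·(-40) + (-32)·(-16) = 432 ≠ 0, so rank(C) = 3.
rank(C) = 3 = n, so the pair (A, B) is completely controllable.

3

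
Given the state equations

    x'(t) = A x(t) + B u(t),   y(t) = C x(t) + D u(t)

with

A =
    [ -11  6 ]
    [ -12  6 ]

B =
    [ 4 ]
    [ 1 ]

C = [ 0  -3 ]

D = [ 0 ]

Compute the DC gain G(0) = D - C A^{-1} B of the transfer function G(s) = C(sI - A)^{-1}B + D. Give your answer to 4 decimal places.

18.5000

G(0) = C(-A)^{-1}B + D = -C A^{-1} B + D.
det A = 6, so A^{-1} = (1/6)·adj(A) = [[1, -1], [2, -11/6]]
A^{-1} B = [3, 37/6]^T
C A^{-1} B = -37/2
G(0) = D - C A^{-1} B = 0 - (-37/2) = 37/2 ≈ 18.5000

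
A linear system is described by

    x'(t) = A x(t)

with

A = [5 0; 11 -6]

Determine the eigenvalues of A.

-6, 5

det(sI - A) = s^2 - (tr A)s + det A, with tr A = 5 + (-6) = -1 and det A = 5·(-6) - 0·11 = -30 - 0 = -30.
So p(s) = det(sI - A) = s^2 + s - 30.
Factor s^2 + s - 30: two numbers with sum -1 and product -30 are 5 and -6, so s^2 + s - 30 = (s - 5)(s + 6).
Hence p(s) = (s - 5) (s + 6), with roots -6, 5.
At least one eigenvalue has non-negative real part, so the system is not asymptotically stable.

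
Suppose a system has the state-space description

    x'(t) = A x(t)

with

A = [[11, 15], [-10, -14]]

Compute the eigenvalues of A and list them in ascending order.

-4, 1

det(sI - A) = s^2 - (tr A)s + det A, with tr A = 11 + (-14) = -3 and det A = 11·(-14) - 15·(-10) = -154 - (-150) = -4.
So p(s) = det(sI - A) = s^2 + 3s - 4.
Factor s^2 + 3s - 4: two numbers with sum -3 and product -4 are 1 and -4, so s^2 + 3s - 4 = (s - 1)(s + 4).
Hence p(s) = (s - 1) (s + 4), with roots -4, 1.
At least one eigenvalue has non-negative real part, so the system is not asymptotically stable.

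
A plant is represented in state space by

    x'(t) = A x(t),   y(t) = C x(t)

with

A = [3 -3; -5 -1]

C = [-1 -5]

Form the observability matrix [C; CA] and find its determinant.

CA = [[22, 8]]
Observability matrix O = [C; CA] = [[-1, -5], [22, 8]]
det(O) = (-1)·8 - (-5)·22 = -8 - (-110) = 102
Since det(O) ≠ 0, rank(O) = 2 and the system is completely observable.

102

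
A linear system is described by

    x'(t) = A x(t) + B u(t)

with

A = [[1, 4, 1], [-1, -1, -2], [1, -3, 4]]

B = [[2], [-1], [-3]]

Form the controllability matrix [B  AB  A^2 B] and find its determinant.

342

AB = [[-5], [5], [-7]]
A^2B = [[8], [14], [-48]]
Controllability matrix C = [B  AB  A^2B] = [[2, -5, 8], [-1, 5, 14], [-3, -7, -48]]
Expanding along the first row, det(C) = 2·(5·(-48) - 14·(-7)) - (-5)·((-1)·(-48) - 14·(-3)) + 8·((-1)·(-7) - 5·(-3)) = 2·(-142) - (-5)·90 + 8·22 = 342
Since det(C) ≠ 0, rank(C) = 3 and the system is completely controllable.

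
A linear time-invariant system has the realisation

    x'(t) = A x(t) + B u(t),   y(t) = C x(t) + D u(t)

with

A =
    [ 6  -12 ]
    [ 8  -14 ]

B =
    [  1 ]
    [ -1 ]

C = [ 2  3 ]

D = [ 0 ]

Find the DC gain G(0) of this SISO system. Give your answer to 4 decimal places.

G(0) = C(-A)^{-1}B + D = -C A^{-1} B + D.
det A = 12, so A^{-1} = (1/12)·adj(A) = [[-7/6, 1], [-2/3, 1/2]]
A^{-1} B = [-13/6, -7/6]^T
C A^{-1} B = -47/6
G(0) = D - C A^{-1} B = 0 - (-47/6) = 47/6 ≈ 7.8333

7.8333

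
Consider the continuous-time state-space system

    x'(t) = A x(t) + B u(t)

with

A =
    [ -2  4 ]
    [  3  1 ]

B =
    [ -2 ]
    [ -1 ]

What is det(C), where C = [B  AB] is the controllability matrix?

AB = [[0], [-7]]
Controllability matrix C = [B  AB] = [[-2, 0], [-1, -7]]
det(C) = (-2)·(-7) - 0·(-1) = 14 - 0 = 14
Since det(C) ≠ 0, rank(C) = 2 and the system is completely controllable.

14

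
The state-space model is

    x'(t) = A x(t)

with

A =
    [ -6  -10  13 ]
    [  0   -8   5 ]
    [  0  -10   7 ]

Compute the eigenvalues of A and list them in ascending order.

det(sI - A) = s^3 - (tr A)s^2 + (M11 + M22 + M33)s - det A, where Mii is the 2×2 principal minor of A obtained by deleting row i and column i.
tr A = (-6) + (-8) + 7 = -7; M11 = (-8)·7 - 5·(-10) = -56 - (-50) = -6; M22 = (-6)·7 - 13·0 = -42 - 0 = -42; M33 = (-6)·(-8) - (-10)·0 = 48 - 0 = 48; sum of minors = 0.
det A = (-6)·((-8)·7 - 5·(-10)) - (-10)·(0·7 - 5·0) + 13·(0·(-10) - (-8)·0) = (-6)·(-6) - (-10)·0 + 13·0 = 36.
So p(s) = det(sI - A) = s^3 + 7s^2 - 36.
Rational-root test: any integer root divides -36. Testing small divisors, s = 2 works: p(2) = 8 + 28 + 0 + (-36) = 0, so (s - 2) is a factor.
Dividing, p(s) = (s - 2)(s^2 + 9s + 18).
Factor s^2 + 9s + 18: two numbers with sum -9 and product 18 are -3 and -6, so s^2 + 9s + 18 = (s + 3)(s + 6).
Hence p(s) = (s - 2) (s + 3) (s + 6), with roots -6, -3, 2.
At least one eigenvalue has non-negative real part, so the system is not asymptotically stable.

-6, -3, 2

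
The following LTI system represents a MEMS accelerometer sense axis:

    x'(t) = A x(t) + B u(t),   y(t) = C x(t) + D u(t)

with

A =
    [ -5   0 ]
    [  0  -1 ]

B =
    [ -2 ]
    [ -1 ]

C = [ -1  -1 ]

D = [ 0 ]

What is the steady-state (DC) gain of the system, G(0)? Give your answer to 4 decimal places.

1.4000

G(0) = C(-A)^{-1}B + D = -C A^{-1} B + D.
det A = 5, so A^{-1} = (1/5)·adj(A) = [[-1/5, 0], [0, -1]]
A^{-1} B = [2/5, 1]^T
C A^{-1} B = -7/5
G(0) = D - C A^{-1} B = 0 - (-7/5) = 7/5 ≈ 1.4000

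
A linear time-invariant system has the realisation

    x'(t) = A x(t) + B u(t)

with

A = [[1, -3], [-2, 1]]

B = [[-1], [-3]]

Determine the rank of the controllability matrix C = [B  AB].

AB = [[8], [-1]]
Controllability matrix C = [B  AB] = [[-1, 8], [-3, -1]]
det(C) = (-1)·(-1) - 8·(-3) = 1 - (-24) = 25 ≠ 0, so rank(C) = 2.
rank(C) = 2 = n, so the pair (A, B) is completely controllable.

2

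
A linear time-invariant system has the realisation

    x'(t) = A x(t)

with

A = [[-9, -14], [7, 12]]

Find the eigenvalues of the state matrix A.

det(sI - A) = s^2 - (tr A)s + det A, with tr A = (-9) + 12 = 3 and det A = (-9)·12 - (-14)·7 = -108 - (-98) = -10.
So p(s) = det(sI - A) = s^2 - 3s - 10.
Factor s^2 - 3s - 10: two numbers with sum 3 and product -10 are 5 and -2, so s^2 - 3s - 10 = (s - 5)(s + 2).
Hence p(s) = (s - 5) (s + 2), with roots -2, 5.
At least one eigenvalue has non-negative real part, so the system is not asymptotically stable.

-2, 5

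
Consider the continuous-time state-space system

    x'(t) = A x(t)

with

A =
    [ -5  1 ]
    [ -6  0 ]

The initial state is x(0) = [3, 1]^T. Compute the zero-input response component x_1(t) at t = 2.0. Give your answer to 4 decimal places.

-0.0717

det(sI - A) = s^2 - (tr A)s + det A, with tr A = (-5) + 0 = -5 and det A = (-5)·0 - 1·(-6) = 0 - (-6) = 6.
So p(s) = det(sI - A) = s^2 + 5s + 6.
Factor s^2 + 5s + 6: two numbers with sum -5 and product 6 are -2 and -3, so s^2 + 5s + 6 = (s + 2)(s + 3).
Hence p(s) = (s + 2) (s + 3), with roots -3, -2.
The eigenvalues -3, -2 are distinct and real, so A is diagonalisable and x(t) = e^{At} x(0) = V diag(e^{λ_i t}) V^{-1} x(0), where the columns of V are the eigenvectors.
λ = -3: A - (-3)I = [[-2, 1], [-6, 3]]. Row 1 gives (-2)·v1 + 1·v2 = 0, so take v_1 = [1, 2]^T.
λ = -2: A - (-2)I = [[-3, 1], [-6, 2]]. Row 1 gives (-3)·v1 + 1·v2 = 0, so take v_2 = [-1, -3]^T.
V = [v_1 v_2] = [[1, -1], [2, -3]] has det V = -1, so V^{-1} = adj(V)/det V = [[3, -1], [2, -1]].
Modal coordinates z(0) = V^{-1} x(0): 3·3 + (-1)·1 = 8; 2·3 + (-1)·1 = 5; so z(0) = [8, 5]^T.
x_1(t) = Σ_i (v_i)_1 · z_i(0) · e^{λ_i t} (row 1 of V times the modal terms).
x_1(2.0) = 1·8·e^{-3·2.0} + (-1)·5·e^{-2·2.0} = 8·0.002479 + (-5)·0.018316 = -0.0717.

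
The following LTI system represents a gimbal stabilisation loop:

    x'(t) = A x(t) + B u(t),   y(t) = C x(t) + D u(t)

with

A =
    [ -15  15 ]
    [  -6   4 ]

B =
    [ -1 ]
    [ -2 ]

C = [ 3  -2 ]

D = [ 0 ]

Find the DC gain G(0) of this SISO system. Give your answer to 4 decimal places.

G(0) = C(-A)^{-1}B + D = -C A^{-1} B + D.
det A = 30, so A^{-1} = (1/30)·adj(A) = [[2/15, -1/2], [1/5, -1/2]]
A^{-1} B = [13/15, 4/5]^T
C A^{-1} B = 1
G(0) = D - C A^{-1} B = 0 - (1) = -1

-1.0000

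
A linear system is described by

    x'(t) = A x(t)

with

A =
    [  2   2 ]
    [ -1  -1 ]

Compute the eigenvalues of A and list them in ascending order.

det(sI - A) = s^2 - (tr A)s + det A, with tr A = 2 + (-1) = 1 and det A = 2·(-1) - 2·(-1) = -2 - (-2) = 0.
So p(s) = det(sI - A) = s^2 - s.
Factor s^2 - s: two numbers with sum 1 and product 0 are 1 and 0, so s^2 - s = s(s - 1).
Hence p(s) = s (s - 1), with roots 0, 1.
At least one eigenvalue has non-negative real part, so the system is not asymptotically stable.

0, 1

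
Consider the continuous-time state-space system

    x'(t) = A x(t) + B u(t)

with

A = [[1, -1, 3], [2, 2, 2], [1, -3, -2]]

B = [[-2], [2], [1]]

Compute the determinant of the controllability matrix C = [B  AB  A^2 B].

AB = [[-1], [2], [-10]]
A^2B = [[-33], [-18], [13]]
Controllability matrix C = [B  AB  A^2B] = [[-2, -1, -33], [2, 2, -18], [1, -10, 13]]
Expanding along the first row, det(C) = (-2)·(2·13 - (-18)·(-10)) - (-1)·(2·13 - (-18)·1) + (-33)·(2·(-10) - 2·1) = (-2)·(-154) - (-1)·44 + (-33)·(-22) = 1078
Since det(C) ≠ 0, rank(C) = 3 and the system is completely controllable.

1078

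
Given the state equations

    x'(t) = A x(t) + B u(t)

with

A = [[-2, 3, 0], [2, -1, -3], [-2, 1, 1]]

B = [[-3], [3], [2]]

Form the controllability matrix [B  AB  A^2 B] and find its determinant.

AB = [[15], [-15], [11]]
A^2B = [[-75], [12], [-34]]
Controllability matrix C = [B  AB  A^2B] = [[-3, 15, -75], [3, -15, 12], [2, 11, -34]]
Expanding along the first row, det(C) = (-3)·((-15)·(-34) - 12·11) - 15·(3·(-34) - 12·2) + (-75)·(3·11 - (-15)·2) = (-3)·378 - 15·(-126) + (-75)·63 = -3969
Since det(C) ≠ 0, rank(C) = 3 and the system is completely controllable.

-3969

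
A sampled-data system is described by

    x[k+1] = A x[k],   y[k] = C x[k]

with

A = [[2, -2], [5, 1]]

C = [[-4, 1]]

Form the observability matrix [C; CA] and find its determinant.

CA = [[-3, 9]]
Observability matrix O = [C; CA] = [[-4, 1], [-3, 9]]
det(O) = (-4)·9 - 1·(-3) = -36 - (-3) = -33
Since det(O) ≠ 0, rank(O) = 2 and the system is completely observable.

-33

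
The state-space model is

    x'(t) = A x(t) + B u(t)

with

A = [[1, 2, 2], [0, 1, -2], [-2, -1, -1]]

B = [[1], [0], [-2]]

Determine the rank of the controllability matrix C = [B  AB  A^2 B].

3

AB = [[-3], [4], [0]]
A^2B = [[5], [4], [2]]
Controllability matrix C = [B  AB  A^2B] = [[1, -3, 5], [0, 4, 4], [-2, 0, 2]]
det(C) = 1·(4·2 - 4·0) - (-3)·(0·2 - 4·(-2)) + 5·(0·0 - 4·(-2)) = 1·8 - (-3)·8 + 5·8 = 72 ≠ 0, so rank(C) = 3.
rank(C) = 3 = n, so the pair (A, B) is completely controllable.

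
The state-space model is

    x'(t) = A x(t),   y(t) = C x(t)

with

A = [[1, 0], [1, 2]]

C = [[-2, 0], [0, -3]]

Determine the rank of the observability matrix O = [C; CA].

CA = [[-2, 0], [-3, -6]]
Observability matrix O = [C; CA] = [[-2, 0], [0, -3], [-2, 0], [-3, -6]]
Take the 2×2 submatrix of O formed by rows 1, 2: [[-2, 0], [0, -3]]. Its determinant is (-2)·(-3) - 0·0 = 6 - 0 = 6 ≠ 0.
So rank(O) ≥ 2; since O has 2 columns, rank(O) = 2.
rank(O) = 2 = n, so the pair (A, C) is completely observable.

2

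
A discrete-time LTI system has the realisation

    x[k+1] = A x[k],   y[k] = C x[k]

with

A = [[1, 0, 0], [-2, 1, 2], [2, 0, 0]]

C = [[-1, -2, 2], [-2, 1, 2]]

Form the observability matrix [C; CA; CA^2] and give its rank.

3

CA = [[7, -2, -4], [0, 1, 2]]
CA^2 = [[3, -2, -4], [2, 1, 2]]
Observability matrix O = [C; CA; CA^2] = [[-1, -2, 2], [-2, 1, 2], [7, -2, -4], [0, 1, 2], [3, -2, -4], [2, 1, 2]]
Take the 3×3 submatrix of O formed by rows 1, 2, 3: [[-1, -2, 2], [-2, 1, 2], [7, -2, -4]]. Its determinant is (-1)·(1·(-4) - 2·(-2)) - (-2)·((-2)·(-4) - 2·7) + 2·((-2)·(-2) - 1·7) = (-1)·0 - (-2)·(-6) + 2·(-3) = -18 ≠ 0.
So rank(O) ≥ 3; since O has 3 columns, rank(O) = 3.
rank(O) = 3 = n, so the pair (A, C) is completely observable.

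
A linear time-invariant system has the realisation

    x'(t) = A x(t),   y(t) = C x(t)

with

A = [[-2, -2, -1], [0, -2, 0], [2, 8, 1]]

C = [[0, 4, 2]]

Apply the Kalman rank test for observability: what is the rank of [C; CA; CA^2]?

2

CA = [[4, 8, 2]]
CA^2 = [[-4, -8, -2]]
Observability matrix O = [C; CA; CA^2] = [[0, 4, 2], [4, 8, 2], [-4, -8, -2]]
The columns c1, c2, c3 of O are linearly dependent: c1 - c2 + 2·c3 = 0 (check each entry), so rank(O) ≤ 2.
The 2×2 minor from rows 1, 2, columns 1, 2 is 0·8 - 4·4 = 0 - 16 = -16 ≠ 0, so rank(O) = 2.
rank(O) = 2 < n = 3, so the pair (A, C) is not completely observable.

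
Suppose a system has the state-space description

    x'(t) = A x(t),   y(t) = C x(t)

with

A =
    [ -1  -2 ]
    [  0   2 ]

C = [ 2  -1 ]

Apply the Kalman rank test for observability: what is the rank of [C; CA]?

CA = [[-2, -6]]
Observability matrix O = [C; CA] = [[2, -1], [-2, -6]]
det(O) = 2·(-6) - (-1)·(-2) = -12 - 2 = -14 ≠ 0, so rank(O) = 2.
rank(O) = 2 = n, so the pair (A, C) is completely observable.

2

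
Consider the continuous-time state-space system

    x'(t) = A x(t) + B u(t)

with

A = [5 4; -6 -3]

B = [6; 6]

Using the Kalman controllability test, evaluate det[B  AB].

AB = [[54], [-54]]
Controllability matrix C = [B  AB] = [[6, 54], [6, -54]]
det(C) = 6·(-54) - 54·6 = -324 - 324 = -648
Since det(C) ≠ 0, rank(C) = 2 and the system is completely controllable.

-648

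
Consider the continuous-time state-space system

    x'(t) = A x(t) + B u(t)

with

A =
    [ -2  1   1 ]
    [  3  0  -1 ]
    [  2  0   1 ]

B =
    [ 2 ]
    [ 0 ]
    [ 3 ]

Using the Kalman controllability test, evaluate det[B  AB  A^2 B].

92

AB = [[-1], [3], [7]]
A^2B = [[12], [-10], [5]]
Controllability matrix C = [B  AB  A^2B] = [[2, -1, 12], [0, 3, -10], [3, 7, 5]]
Expanding along the first row, det(C) = 2·(3·5 - (-10)·7) - (-1)·(0·5 - (-10)·3) + 12·(0·7 - 3·3) = 2·85 - (-1)·30 + 12·(-9) = 92
Since det(C) ≠ 0, rank(C) = 3 and the system is completely controllable.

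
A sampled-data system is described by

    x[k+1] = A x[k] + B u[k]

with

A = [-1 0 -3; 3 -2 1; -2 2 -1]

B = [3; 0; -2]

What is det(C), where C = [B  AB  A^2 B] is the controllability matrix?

AB = [[3], [7], [-4]]
A^2B = [[9], [-9], [12]]
Controllability matrix C = [B  AB  A^2B] = [[3, 3, 9], [0, 7, -9], [-2, -4, 12]]
Expanding along the first row, det(C) = 3·(7·12 - (-9)·(-4)) - 3·(0·12 - (-9)·(-2)) + 9·(0·(-4) - 7·(-2)) = 3·48 - 3·(-18) + 9·14 = 324
Since det(C) ≠ 0, rank(C) = 3 and the system is completely controllable.

324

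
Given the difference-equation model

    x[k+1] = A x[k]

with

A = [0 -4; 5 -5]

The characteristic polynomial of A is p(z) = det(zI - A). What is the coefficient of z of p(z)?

For a 2×2 matrix, det(zI - A) = z^2 - (tr A)z + det A.
tr A = -5, det A = 20.
So p(z) = z^2 + 5z + 20.
The coefficient of z is 5.

5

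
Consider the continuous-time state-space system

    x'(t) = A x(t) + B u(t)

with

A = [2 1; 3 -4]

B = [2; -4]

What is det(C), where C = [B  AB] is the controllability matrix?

44

AB = [[0], [22]]
Controllability matrix C = [B  AB] = [[2, 0], [-4, 22]]
det(C) = 2·22 - 0·(-4) = 44 - 0 = 44
Since det(C) ≠ 0, rank(C) = 2 and the system is completely controllable.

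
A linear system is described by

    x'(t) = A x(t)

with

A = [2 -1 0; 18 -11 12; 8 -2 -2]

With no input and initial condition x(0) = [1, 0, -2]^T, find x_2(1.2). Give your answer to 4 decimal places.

2.2371

det(sI - A) = s^3 - (tr A)s^2 + (M11 + M22 + M33)s - det A, where Mii is the 2×2 principal minor of A obtained by deleting row i and column i.
tr A = 2 + (-11) + (-2) = -11; M11 = (-11)·(-2) - 12·(-2) = 22 - (-24) = 46; M22 = 2·(-2) - 0·8 = -4 - 0 = -4; M33 = 2·(-11) - (-1)·18 = -22 - (-18) = -4; sum of minors = 38.
det A = 2·((-11)·(-2) - 12·(-2)) - (-1)·(18·(-2) - 12·8) + 0·(18·(-2) - (-11)·8) = 2·46 - (-1)·(-132) + 0·52 = -40.
So p(s) = det(sI - A) = s^3 + 11s^2 + 38s + 40.
Rational-root test: any integer root divides 40. Testing small divisors, s = -2 works: p(-2) = -8 + 44 + (-76) + 40 = 0, so (s + 2) is a factor.
Dividing, p(s) = (s + 2)(s^2 + 9s + 20).
Factor s^2 + 9s + 20: two numbers with sum -9 and product 20 are -4 and -5, so s^2 + 9s + 20 = (s + 4)(s + 5).
Hence p(s) = (s + 2) (s + 4) (s + 5), with roots -5, -4, -2.
The eigenvalues -5, -4, -2 are distinct and real, so A is diagonalisable and x(t) = e^{At} x(0) = V diag(e^{λ_i t}) V^{-1} x(0), where the columns of V are the eigenvectors.
λ = -5: A - (-5)I = [[7, -1, 0], [18, -6, 12], [8, -2, 3]]. v must be orthogonal to every row; (row 1) × (row 2) = [-12, -84, -24], so take v_1 = [-1, -7, -2]^T.
λ = -4: A - (-4)I = [[6, -1, 0], [18, -7, 12], [8, -2, 2]]. v must be orthogonal to every row; (row 1) × (row 2) = [-12, -72, -24], so take v_2 = [1, 6, 2]^T.
λ = -2: A - (-2)I = [[4, -1, 0], [18, -9, 12], [8, -2, 0]]. v must be orthogonal to every row; (row 1) × (row 2) = [-12, -48, -18], so take v_3 = [-2, -8, -3]^T.
V = [v_1 v_2 v_3] = [[-1, 1, -2], [-7, 6, -8], [-2, 2, -3]] has det V = 1, so V^{-1} = adj(V)/det V = [[-2, -1, 4], [-5, -1, 6], [-2, 0, 1]].
Modal coordinates z(0) = V^{-1} x(0): (-2)·1 + (-1)·0 + 4·(-2) = -10; (-5)·1 + (-1)·0 + 6·(-2) = -17; (-2)·1 + 0·0 + 1·(-2) = -4; so z(0) = [-10, -17, -4]^T.
x_2(t) = Σ_i (v_i)_2 · z_i(0) · e^{λ_i t} (row 2 of V times the modal terms).
x_2(1.2) = (-7)·(-10)·e^{-5·1.2} + 6·(-17)·e^{-4·1.2} + (-8)·(-4)·e^{-2·1.2} = 70·0.00247875 + (-102)·0.00822975 + 32·0.09071795 = 2.2371.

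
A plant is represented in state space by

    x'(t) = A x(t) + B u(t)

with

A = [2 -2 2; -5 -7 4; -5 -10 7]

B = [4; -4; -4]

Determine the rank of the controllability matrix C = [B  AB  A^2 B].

AB = [[8], [-8], [-8]]
A^2B = [[16], [-16], [-16]]
Controllability matrix C = [B  AB  A^2B] = [[4, 8, 16], [-4, -8, -16], [-4, -8, -16]]
Every column of C is a scalar multiple of column 1 = [4, -4, -4] (multipliers 1, 2, 4), so the columns span a one-dimensional space.
C ≠ 0, hence rank(C) = 1.
rank(C) = 1 < n = 3, so the pair (A, B) is not completely controllable.

1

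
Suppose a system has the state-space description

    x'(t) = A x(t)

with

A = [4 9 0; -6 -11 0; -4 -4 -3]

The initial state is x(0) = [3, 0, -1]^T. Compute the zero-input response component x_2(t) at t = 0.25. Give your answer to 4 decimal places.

-1.9202

det(sI - A) = s^3 - (tr A)s^2 + (M11 + M22 + M33)s - det A, where Mii is the 2×2 principal minor of A obtained by deleting row i and column i.
tr A = 4 + (-11) + (-3) = -10; M11 = (-11)·(-3) - 0·(-4) = 33 - 0 = 33; M22 = 4·(-3) - 0·(-4) = -12 - 0 = -12; M33 = 4·(-11) - 9·(-6) = -44 - (-54) = 10; sum of minors = 31.
det A = 4·((-11)·(-3) - 0·(-4)) - 9·((-6)·(-3) - 0·(-4)) + 0·((-6)·(-4) - (-11)·(-4)) = 4·33 - 9·18 + 0·(-20) = -30.
So p(s) = det(sI - A) = s^3 + 10s^2 + 31s + 30.
Rational-root test: any integer root divides 30. Testing small divisors, s = -2 works: p(-2) = -8 + 40 + (-62) + 30 = 0, so (s + 2) is a factor.
Dividing, p(s) = (s + 2)(s^2 + 8s + 15).
Factor s^2 + 8s + 15: two numbers with sum -8 and product 15 are -3 and -5, so s^2 + 8s + 15 = (s + 3)(s + 5).
Hence p(s) = (s + 2) (s + 3) (s + 5), with roots -5, -3, -2.
The eigenvalues -5, -3, -2 are distinct and real, so A is diagonalisable and x(t) = e^{At} x(0) = V diag(e^{λ_i t}) V^{-1} x(0), where the columns of V are the eigenvectors.
λ = -5: A - (-5)I = [[9, 9, 0], [-6, -6, 0], [-4, -4, 2]]. v must be orthogonal to every row; (row 1) × (row 3) = [18, -18, 0], so take v_1 = [-1, 1, 0]^T.
λ = -3: A - (-3)I = [[7, 9, 0], [-6, -8, 0], [-4, -4, 0]]. v must be orthogonal to every row; (row 1) × (row 2) = [0, 0, -2], so take v_2 = [0, 0, 1]^T.
λ = -2: A - (-2)I = [[6, 9, 0], [-6, -9, 0], [-4, -4, -1]]. v must be orthogonal to every row; (row 1) × (row 3) = [-9, 6, 12], so take v_3 = [3, -2, -4]^T.
V = [v_1 v_2 v_3] = [[-1, 0, 3], [1, 0, -2], [0, 1, -4]] has det V = 1, so V^{-1} = adj(V)/det V = [[2, 3, 0], [4, 4, 1], [1, 1, 0]].
Modal coordinates z(0) = V^{-1} x(0): 2·3 + 3·0 + 0·(-1) = 6; 4·3 + 4·0 + 1·(-1) = 11; 1·3 + 1·0 + 0·(-1) = 3; so z(0) = [6, 11, 3]^T.
x_2(t) = Σ_i (v_i)_2 · z_i(0) · e^{λ_i t} (row 2 of V times the modal terms).
x_2(0.25) = 1·6·e^{-5·0.25} + 0·11·e^{-3·0.25} + (-2)·3·e^{-2·0.25} = 6·0.286505 + 0·0.472367 + (-6)·0.606531 = -1.9202.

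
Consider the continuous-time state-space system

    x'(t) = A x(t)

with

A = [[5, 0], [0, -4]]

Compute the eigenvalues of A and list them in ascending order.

det(sI - A) = s^2 - (tr A)s + det A, with tr A = 5 + (-4) = 1 and det A = 5·(-4) - 0·0 = -20 - 0 = -20.
So p(s) = det(sI - A) = s^2 - s - 20.
Factor s^2 - s - 20: two numbers with sum 1 and product -20 are 5 and -4, so s^2 - s - 20 = (s - 5)(s + 4).
Hence p(s) = (s - 5) (s + 4), with roots -4, 5.
At least one eigenvalue has non-negative real part, so the system is not asymptotically stable.

-4, 5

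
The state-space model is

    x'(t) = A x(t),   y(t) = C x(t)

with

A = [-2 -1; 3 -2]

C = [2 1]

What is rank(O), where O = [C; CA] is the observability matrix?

CA = [[-1, -4]]
Observability matrix O = [C; CA] = [[2, 1], [-1, -4]]
det(O) = 2·(-4) - 1·(-1) = -8 - (-1) = -7 ≠ 0, so rank(O) = 2.
rank(O) = 2 = n, so the pair (A, C) is completely observable.

2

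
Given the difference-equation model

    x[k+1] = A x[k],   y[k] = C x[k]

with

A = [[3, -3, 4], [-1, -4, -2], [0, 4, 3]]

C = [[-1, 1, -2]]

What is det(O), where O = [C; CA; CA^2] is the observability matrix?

-352

CA = [[-4, -9, -12]]
CA^2 = [[-3, 0, -34]]
Observability matrix O = [C; CA; CA^2] = [[-1, 1, -2], [-4, -9, -12], [-3, 0, -34]]
Expanding along the first row, det(O) = (-1)·((-9)·(-34) - (-12)·0) - 1·((-4)·(-34) - (-12)·(-3)) + (-2)·((-4)·0 - (-9)·(-3)) = (-1)·306 - 1·100 + (-2)·(-27) = -352
Since det(O) ≠ 0, rank(O) = 3 and the system is completely observable.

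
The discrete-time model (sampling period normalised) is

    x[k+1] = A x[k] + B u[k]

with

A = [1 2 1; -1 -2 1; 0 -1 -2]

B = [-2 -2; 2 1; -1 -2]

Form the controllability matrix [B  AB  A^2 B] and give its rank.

3

AB = [[1, -2], [-3, -2], [0, 3]]
A^2B = [[-5, -3], [5, 9], [3, -4]]
Controllability matrix C = [B  AB  A^2B] = [[-2, -2, 1, -2, -5, -3], [2, 1, -3, -2, 5, 9], [-1, -2, 0, 3, 3, -4]]
Take the 3×3 submatrix of C formed by columns 1, 2, 3: [[-2, -2, 1], [2, 1, -3], [-1, -2, 0]]. Its determinant is (-2)·(1·0 - (-3)·(-2)) - (-2)·(2·0 - (-3)·(-1)) + 1·(2·(-2) - 1·(-1)) = (-2)·(-6) - (-2)·(-3) + 1·(-3) = 3 ≠ 0.
So rank(C) ≥ 3; since C has 3 rows, rank(C) = 3.
rank(C) = 3 = n, so the pair (A, B) is completely controllable.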